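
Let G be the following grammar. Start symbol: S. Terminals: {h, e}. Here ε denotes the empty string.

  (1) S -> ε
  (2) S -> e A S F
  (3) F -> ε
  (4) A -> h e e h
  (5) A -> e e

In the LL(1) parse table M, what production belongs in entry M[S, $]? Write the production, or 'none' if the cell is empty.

S -> ε

FIRST(S) = {ε, e}
FIRST(F) = {ε}
FIRST(A) = {e, h}
FOLLOW(S) includes $ since S is the start symbol.
FOLLOW(S): in S->e A S F, S is followed by F with FIRST {ε}; in S->e A S F, the suffix after S is nullable (adds nothing new). Thus FOLLOW(S) = {$}.
For S -> ε: FIRST(ε) = {ε}, so it goes in M[S, t] for t ∈ {}; since ε ∈ FIRST, also for every t ∈ FOLLOW(S) = {$}.
For S -> e A S F: FIRST(e A S F) = {e}, so it goes in M[S, t] for t ∈ {e}.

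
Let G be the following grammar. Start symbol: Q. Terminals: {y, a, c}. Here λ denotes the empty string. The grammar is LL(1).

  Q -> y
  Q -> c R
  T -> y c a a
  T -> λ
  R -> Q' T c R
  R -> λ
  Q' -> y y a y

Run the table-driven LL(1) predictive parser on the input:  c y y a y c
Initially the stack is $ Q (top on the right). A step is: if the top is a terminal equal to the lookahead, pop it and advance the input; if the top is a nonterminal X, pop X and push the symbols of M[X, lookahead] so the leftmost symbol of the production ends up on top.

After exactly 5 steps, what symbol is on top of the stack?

step 1: stack=$ Q  input=c y y a y c $  — expand Q -> c R
step 2: stack=$ R c  input=c y y a y c $  — match c
step 3: stack=$ R  input=y y a y c $  — expand R -> Q' T c R
step 4: stack=$ R c T Q'  input=y y a y c $  — expand Q' -> y y a y
step 5: stack=$ R c T y a y y  input=y y a y c $  — match y
Stack after step 5: $ R c T y a y (top = y).

y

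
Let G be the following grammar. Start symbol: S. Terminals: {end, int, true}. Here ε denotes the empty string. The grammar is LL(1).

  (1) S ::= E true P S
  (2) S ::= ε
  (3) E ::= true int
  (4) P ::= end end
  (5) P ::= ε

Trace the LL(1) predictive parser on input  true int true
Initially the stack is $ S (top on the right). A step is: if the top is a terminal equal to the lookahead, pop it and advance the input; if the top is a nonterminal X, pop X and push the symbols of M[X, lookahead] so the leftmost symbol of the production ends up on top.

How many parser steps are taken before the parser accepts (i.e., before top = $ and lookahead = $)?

7

step 1: stack=$ S  input=true int true $  — expand S ::= E true P S
step 2: stack=$ S P true E  input=true int true $  — expand E ::= true int
step 3: stack=$ S P true int true  input=true int true $  — match true
step 4: stack=$ S P true int  input=int true $  — match int
step 5: stack=$ S P true  input=true $  — match true
step 6: stack=$ S P  input=$  — expand P ::= ε
step 7: stack=$ S  input=$  — expand S ::= ε
Accept reached after 7 steps.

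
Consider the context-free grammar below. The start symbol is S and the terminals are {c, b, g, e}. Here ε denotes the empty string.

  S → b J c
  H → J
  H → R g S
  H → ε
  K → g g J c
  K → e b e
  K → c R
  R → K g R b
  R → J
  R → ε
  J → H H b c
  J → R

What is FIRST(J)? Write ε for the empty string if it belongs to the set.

FIRST(S): from S→b J c we get {b}. So FIRST(S) = {b}.
FIRST(K): from K→g g J c we get {g}; from K→e b e we get {e}; from K→c R we get {c}. So FIRST(K) = {c, e, g}.
FIRST(H): from H→J we get {ε, b, c, e, g}; from H→R g S we get {b, c, e, g}; from H→ε we get {ε}. So FIRST(H) = {ε, b, c, e, g}.
FIRST(R): from R→K g R b we get {c, e, g}; from R→J we get {ε, b, c, e, g}; from R→ε we get {ε}. So FIRST(R) = {ε, b, c, e, g}.
FIRST(J): from J→H H b c we get {b, c, e, g}; from J→R we get {ε, b, c, e, g}. So FIRST(J) = {ε, b, c, e, g}.

{ε, b, c, e, g}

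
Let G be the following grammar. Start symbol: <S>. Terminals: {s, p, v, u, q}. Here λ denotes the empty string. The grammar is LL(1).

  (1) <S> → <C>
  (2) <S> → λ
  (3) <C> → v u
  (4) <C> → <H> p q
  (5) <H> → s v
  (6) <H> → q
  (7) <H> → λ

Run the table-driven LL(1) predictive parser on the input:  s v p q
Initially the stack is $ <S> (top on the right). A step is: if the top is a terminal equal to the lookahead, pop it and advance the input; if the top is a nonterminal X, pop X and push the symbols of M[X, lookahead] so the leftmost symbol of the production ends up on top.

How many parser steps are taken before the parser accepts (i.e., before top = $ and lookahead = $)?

7

     Stack      Input      Action
  1  $ <S>      s v p q $  expand <S> → <C>
  2  $ <C>      s v p q $  expand <C> → <H> p q
  3  $ q p <H>  s v p q $  expand <H> → s v
  4  $ q p v s  s v p q $  match s
  5  $ q p v    v p q $    match v
  6  $ q p      p q $      match p
  7  $ q        q $        match q
Accept reached after 7 steps.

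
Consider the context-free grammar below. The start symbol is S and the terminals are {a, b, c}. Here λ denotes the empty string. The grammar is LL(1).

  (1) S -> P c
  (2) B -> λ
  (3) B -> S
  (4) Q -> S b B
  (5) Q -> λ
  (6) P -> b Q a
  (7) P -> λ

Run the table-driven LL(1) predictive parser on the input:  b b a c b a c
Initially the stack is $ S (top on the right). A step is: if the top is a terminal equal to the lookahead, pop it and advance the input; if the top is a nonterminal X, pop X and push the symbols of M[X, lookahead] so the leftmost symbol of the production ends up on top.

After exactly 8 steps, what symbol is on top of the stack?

a

     Stack              Input            Action
  1  $ S                b b a c b a c $  expand S -> P c
  2  $ c P              b b a c b a c $  expand P -> b Q a
  3  $ c a Q b          b b a c b a c $  match b
  4  $ c a Q            b a c b a c $    expand Q -> S b B
  5  $ c a B b S        b a c b a c $    expand S -> P c
  6  $ c a B b c P      b a c b a c $    expand P -> b Q a
  7  $ c a B b c a Q b  b a c b a c $    match b
  8  $ c a B b c a Q    a c b a c $      expand Q -> λ
Stack after step 8: $ c a B b c a (top = a).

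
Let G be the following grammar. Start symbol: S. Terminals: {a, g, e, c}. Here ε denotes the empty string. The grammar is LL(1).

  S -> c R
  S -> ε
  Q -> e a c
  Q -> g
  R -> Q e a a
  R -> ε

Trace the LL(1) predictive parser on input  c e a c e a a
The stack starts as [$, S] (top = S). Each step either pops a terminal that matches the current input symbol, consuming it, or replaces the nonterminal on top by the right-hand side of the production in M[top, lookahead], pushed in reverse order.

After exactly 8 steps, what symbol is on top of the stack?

     Stack          Input            Action
  1  $ S            c e a c e a a $  expand S -> c R
  2  $ R c          c e a c e a a $  match c
  3  $ R            e a c e a a $    expand R -> Q e a a
  4  $ a a e Q      e a c e a a $    expand Q -> e a c
  5  $ a a e c a e  e a c e a a $    match e
  6  $ a a e c a    a c e a a $      match a
  7  $ a a e c      c e a a $        match c
  8  $ a a e        e a a $          match e
Stack after step 8: $ a a (top = a).

a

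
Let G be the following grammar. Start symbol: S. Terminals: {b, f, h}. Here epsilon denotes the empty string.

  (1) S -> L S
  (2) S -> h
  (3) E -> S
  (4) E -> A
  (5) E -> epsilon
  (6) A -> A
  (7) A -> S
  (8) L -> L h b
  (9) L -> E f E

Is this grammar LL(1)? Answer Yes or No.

FIRST(S) = {f, h}
FIRST(E) = {epsilon, f, h}
FIRST(A) = {f, h}
FIRST(L) = {f, h}
FOLLOW(S) = {$, f, h}
FOLLOW(E) = {f, h}
FOLLOW(A) = {f, h}
FOLLOW(L) = {f, h}
Cell M[A, f] receives both A -> A and A -> S — the grammar is not LL(1).

No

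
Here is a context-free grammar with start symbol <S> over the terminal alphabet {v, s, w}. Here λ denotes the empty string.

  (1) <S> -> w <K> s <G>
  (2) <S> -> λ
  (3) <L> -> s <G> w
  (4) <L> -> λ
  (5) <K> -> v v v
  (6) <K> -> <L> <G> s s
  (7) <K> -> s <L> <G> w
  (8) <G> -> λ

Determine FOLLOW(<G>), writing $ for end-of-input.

{$, s, w}

FIRST(<S>) = {λ, w}
FIRST(<L>) = {λ, s}
FIRST(<G>) = {λ}
FIRST(<K>) = {s, v}  (via <L> <G> s s)
FOLLOW(<S>) includes $ since <S> is the start symbol.
FOLLOW(<S>): <S> appears on no right-hand side. Thus FOLLOW(<S>) = {$}.
FOLLOW(<L>): in <K>-><L> <G> s s, <L> is followed by <G> s s with FIRST {s}; in <K>->s <L> <G> w, <L> is followed by <G> w with FIRST {w}. Thus FOLLOW(<L>) = {s, w}.
FOLLOW(<K>): in <S>->w <K> s <G>, <K> is followed by s <G> with FIRST {s}. Thus FOLLOW(<K>) = {s}.
FOLLOW(<G>): in <S>->w <K> s <G>, the suffix after <G> is empty, so FOLLOW(<G>) ⊇ FOLLOW(<S>) = {$}; in <L>->s <G> w, <G> is followed by w with FIRST {w}; in <K>-><L> <G> s s, <G> is followed by s s with FIRST {s}; in <K>->s <L> <G> w, <G> is followed by w with FIRST {w}. Thus FOLLOW(<G>) = {$, s, w}.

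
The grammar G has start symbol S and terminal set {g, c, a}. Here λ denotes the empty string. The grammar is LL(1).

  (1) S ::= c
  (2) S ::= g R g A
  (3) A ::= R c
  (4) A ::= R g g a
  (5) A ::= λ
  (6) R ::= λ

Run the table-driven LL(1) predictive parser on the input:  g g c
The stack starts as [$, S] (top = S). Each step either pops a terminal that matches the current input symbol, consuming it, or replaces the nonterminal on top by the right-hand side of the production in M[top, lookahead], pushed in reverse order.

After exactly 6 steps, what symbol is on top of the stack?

     Stack      Input    Action
  1  $ S        g g c $  expand S ::= g R g A
  2  $ A g R g  g g c $  match g
  3  $ A g R    g c $    expand R ::= λ
  4  $ A g      g c $    match g
  5  $ A        c $      expand A ::= R c
  6  $ c R      c $      expand R ::= λ
Stack after step 6: $ c (top = c).

c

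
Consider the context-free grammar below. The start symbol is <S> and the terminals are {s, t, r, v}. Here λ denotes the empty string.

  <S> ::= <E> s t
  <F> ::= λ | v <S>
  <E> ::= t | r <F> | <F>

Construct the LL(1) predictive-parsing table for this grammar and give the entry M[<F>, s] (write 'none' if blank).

<F> ::= λ

FIRST(<F>) = {λ, v}
FIRST(<E>) = {λ, r, t, v}  (via <F>)
FIRST(<S>) = {r, s, t, v}  (via <E> s t)
FOLLOW(<S>) includes $ since <S> is the start symbol.
FOLLOW(<E>): in <S>::=<E> s t, <E> is followed by s t with FIRST {s}. Thus FOLLOW(<E>) = {s}.
FOLLOW(<F>): in <E>::=r <F>, the suffix after <F> is empty, so FOLLOW(<F>) ⊇ FOLLOW(<E>) = {s}; in <E>::=<F>, the suffix after <F> is empty, so FOLLOW(<F>) ⊇ FOLLOW(<E>) = {s}. Thus FOLLOW(<F>) = {s}.
For <F> ::= λ: FIRST(λ) = {λ}, so it goes in M[<F>, t] for t ∈ {}; since λ ∈ FIRST, also for every t ∈ FOLLOW(<F>) = {s}.
For <F> ::= v <S>: FIRST(v <S>) = {v}, so it goes in M[<F>, t] for t ∈ {v}.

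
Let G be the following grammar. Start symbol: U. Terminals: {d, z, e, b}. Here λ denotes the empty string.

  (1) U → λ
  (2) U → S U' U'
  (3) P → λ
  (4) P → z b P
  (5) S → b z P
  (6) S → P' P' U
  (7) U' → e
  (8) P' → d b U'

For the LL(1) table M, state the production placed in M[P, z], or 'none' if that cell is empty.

P → z b P

FIRST(P) = {λ, z}
FIRST(U') = {e}
FIRST(P') = {d}
FIRST(S) = {b, d}  (via P' P' U)
FIRST(U) = {λ, b, d}  (via S U' U')
FOLLOW(U) includes $ since U is the start symbol.
FOLLOW(S): in U→S U' U', S is followed by U' U' with FIRST {e}. Thus FOLLOW(S) = {e}.
FOLLOW(P): in P→z b P, the suffix after P is empty (adds nothing new); in S→b z P, the suffix after P is empty, so FOLLOW(P) ⊇ FOLLOW(S) = {e}. Thus FOLLOW(P) = {e}.
For P → λ: FIRST(λ) = {λ}, so it goes in M[P, t] for t ∈ {}; since λ ∈ FIRST, also for every t ∈ FOLLOW(P) = {e}.
For P → z b P: FIRST(z b P) = {z}, so it goes in M[P, t] for t ∈ {z}.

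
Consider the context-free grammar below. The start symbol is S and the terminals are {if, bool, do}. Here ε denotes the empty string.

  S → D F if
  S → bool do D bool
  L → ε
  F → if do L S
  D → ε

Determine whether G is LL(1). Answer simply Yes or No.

Yes

FIRST(S) = {bool, if}
FIRST(L) = {ε}
FIRST(F) = {if}
FIRST(D) = {ε}
FOLLOW(S) = {$, if}
FOLLOW(L) = {bool, if}
FOLLOW(F) = {if}
FOLLOW(D) = {bool, if}
Each cell of M receives at most one production.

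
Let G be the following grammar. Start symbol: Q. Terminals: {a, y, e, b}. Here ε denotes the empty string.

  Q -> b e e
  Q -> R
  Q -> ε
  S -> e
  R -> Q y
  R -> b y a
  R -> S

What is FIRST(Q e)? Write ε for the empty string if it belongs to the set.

{b, e, y}

FIRST(S): from S->e we get {e}. So FIRST(S) = {e}.
FIRST(Q): from Q->b e e we get {b}; from Q->R we get {b, e, y}; from Q->ε we get {ε}. So FIRST(Q) = {ε, b, e, y}.
FIRST(R): from R->Q y we get {b, e, y}; from R->b y a we get {b}; from R->S we get {e}. So FIRST(R) = {b, e, y}.
FIRST(Q e): take FIRST of each symbol in turn, carrying on past any symbol whose FIRST contains ε; result {b, e, y}.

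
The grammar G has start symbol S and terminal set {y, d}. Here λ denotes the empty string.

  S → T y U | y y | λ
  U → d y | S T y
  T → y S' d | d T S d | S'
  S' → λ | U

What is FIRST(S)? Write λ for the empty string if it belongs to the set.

{λ, d, y}

FIRST(S): from S→T y U we get {d, y}; from S→y y we get {y}; from S→λ we get {λ}. So FIRST(S) = {λ, d, y}.
FIRST(U): from U→d y we get {d}; from U→S T y we get {d, y}. So FIRST(U) = {d, y}.
FIRST(S'): from S'→λ we get {λ}; from S'→U we get {d, y}. So FIRST(S') = {λ, d, y}.
FIRST(T): from T→y S' d we get {y}; from T→d T S d we get {d}; from T→S' we get {λ, d, y}. So FIRST(T) = {λ, d, y}.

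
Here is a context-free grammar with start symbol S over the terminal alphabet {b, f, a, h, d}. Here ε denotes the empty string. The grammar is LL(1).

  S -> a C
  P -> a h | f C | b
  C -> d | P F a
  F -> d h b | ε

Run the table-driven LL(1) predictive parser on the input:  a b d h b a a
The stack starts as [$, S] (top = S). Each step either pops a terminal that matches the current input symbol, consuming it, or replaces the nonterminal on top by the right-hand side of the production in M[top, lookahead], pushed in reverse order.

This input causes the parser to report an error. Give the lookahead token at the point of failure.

step 1: stack=$ S  input=a b d h b a a $  — expand S -> a C
step 2: stack=$ C a  input=a b d h b a a $  — match a
step 3: stack=$ C  input=b d h b a a $  — expand C -> P F a
step 4: stack=$ a F P  input=b d h b a a $  — expand P -> b
step 5: stack=$ a F b  input=b d h b a a $  — match b
step 6: stack=$ a F  input=d h b a a $  — expand F -> d h b
step 7: stack=$ a b h d  input=d h b a a $  — match d
step 8: stack=$ a b h  input=h b a a $  — match h
step 9: stack=$ a b  input=b a a $  — match b
step 10: stack=$ a  input=a a $  — match a
step 11: stack=$  input=a $  — error: stack empty but input remains

a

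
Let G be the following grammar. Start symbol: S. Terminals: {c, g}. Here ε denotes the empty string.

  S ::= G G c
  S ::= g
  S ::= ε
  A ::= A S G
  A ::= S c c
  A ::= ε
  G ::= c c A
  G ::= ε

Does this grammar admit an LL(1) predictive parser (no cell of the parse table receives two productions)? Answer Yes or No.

FIRST(S) = {ε, c, g}
FIRST(A) = {ε, c, g}
FIRST(G) = {ε, c}
FOLLOW(S) = {$, c, g}
FOLLOW(A) = {c, g}
FOLLOW(G) = {c, g}
Cell M[A, c] receives both A ::= A S G and A ::= S c c and A ::= ε — the grammar is not LL(1).

No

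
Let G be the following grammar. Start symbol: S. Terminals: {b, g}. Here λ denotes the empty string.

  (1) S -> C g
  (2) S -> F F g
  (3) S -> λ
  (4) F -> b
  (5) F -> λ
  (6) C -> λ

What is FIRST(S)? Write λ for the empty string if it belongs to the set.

{λ, b, g}

FIRST(F): from F->b we get {b}; from F->λ we get {λ}. So FIRST(F) = {λ, b}.
FIRST(C): from C->λ we get {λ}. So FIRST(C) = {λ}.
FIRST(S): from S->C g we get {g}; from S->F F g we get {b, g}; from S->λ we get {λ}. So FIRST(S) = {λ, b, g}.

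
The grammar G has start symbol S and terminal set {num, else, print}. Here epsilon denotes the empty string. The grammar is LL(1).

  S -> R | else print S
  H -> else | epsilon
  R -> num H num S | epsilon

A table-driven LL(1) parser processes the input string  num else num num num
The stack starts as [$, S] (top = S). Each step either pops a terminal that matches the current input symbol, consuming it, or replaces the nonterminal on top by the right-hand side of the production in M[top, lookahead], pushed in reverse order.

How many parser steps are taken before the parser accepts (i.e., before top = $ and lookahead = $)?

step 1: stack=$ S  input=num else num num num $  — expand S -> R
step 2: stack=$ R  input=num else num num num $  — expand R -> num H num S
step 3: stack=$ S num H num  input=num else num num num $  — match num
step 4: stack=$ S num H  input=else num num num $  — expand H -> else
step 5: stack=$ S num else  input=else num num num $  — match else
step 6: stack=$ S num  input=num num num $  — match num
step 7: stack=$ S  input=num num $  — expand S -> R
step 8: stack=$ R  input=num num $  — expand R -> num H num S
step 9: stack=$ S num H num  input=num num $  — match num
step 10: stack=$ S num H  input=num $  — expand H -> epsilon
step 11: stack=$ S num  input=num $  — match num
step 12: stack=$ S  input=$  — expand S -> R
step 13: stack=$ R  input=$  — expand R -> epsilon
Accept reached after 13 steps.

13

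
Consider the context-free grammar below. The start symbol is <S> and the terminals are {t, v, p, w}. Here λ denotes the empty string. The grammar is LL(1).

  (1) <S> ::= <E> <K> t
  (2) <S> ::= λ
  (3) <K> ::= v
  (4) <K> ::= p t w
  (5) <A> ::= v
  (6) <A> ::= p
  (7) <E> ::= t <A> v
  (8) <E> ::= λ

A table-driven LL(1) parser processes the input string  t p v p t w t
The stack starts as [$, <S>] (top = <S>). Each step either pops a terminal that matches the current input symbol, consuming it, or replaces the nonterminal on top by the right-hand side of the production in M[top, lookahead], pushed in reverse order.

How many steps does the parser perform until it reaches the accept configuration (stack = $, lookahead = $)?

11

step 1: stack=$ <S>  input=t p v p t w t $  — expand <S> ::= <E> <K> t
step 2: stack=$ t <K> <E>  input=t p v p t w t $  — expand <E> ::= t <A> v
step 3: stack=$ t <K> v <A> t  input=t p v p t w t $  — match t
step 4: stack=$ t <K> v <A>  input=p v p t w t $  — expand <A> ::= p
step 5: stack=$ t <K> v p  input=p v p t w t $  — match p
step 6: stack=$ t <K> v  input=v p t w t $  — match v
step 7: stack=$ t <K>  input=p t w t $  — expand <K> ::= p t w
step 8: stack=$ t w t p  input=p t w t $  — match p
step 9: stack=$ t w t  input=t w t $  — match t
step 10: stack=$ t w  input=w t $  — match w
step 11: stack=$ t  input=t $  — match t
Accept reached after 11 steps.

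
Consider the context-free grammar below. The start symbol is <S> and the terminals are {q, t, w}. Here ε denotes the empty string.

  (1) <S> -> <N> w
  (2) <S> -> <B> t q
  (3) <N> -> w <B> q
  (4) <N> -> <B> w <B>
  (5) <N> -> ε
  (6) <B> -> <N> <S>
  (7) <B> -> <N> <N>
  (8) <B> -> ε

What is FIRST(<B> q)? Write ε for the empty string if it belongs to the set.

FIRST(<S>): from <S>-><N> w we get {t, w}; from <S>-><B> t q we get {t, w}. So FIRST(<S>) = {t, w}.
FIRST(<N>): from <N>->w <B> q we get {w}; from <N>-><B> w <B> we get {t, w}; from <N>->ε we get {ε}. So FIRST(<N>) = {ε, t, w}.
FIRST(<B>): from <B>-><N> <S> we get {t, w}; from <B>-><N> <N> we get {ε, t, w}; from <B>->ε we get {ε}. So FIRST(<B>) = {ε, t, w}.
FIRST(<B> q): take FIRST of each symbol in turn, carrying on past any symbol whose FIRST contains ε; result {q, t, w}.

{q, t, w}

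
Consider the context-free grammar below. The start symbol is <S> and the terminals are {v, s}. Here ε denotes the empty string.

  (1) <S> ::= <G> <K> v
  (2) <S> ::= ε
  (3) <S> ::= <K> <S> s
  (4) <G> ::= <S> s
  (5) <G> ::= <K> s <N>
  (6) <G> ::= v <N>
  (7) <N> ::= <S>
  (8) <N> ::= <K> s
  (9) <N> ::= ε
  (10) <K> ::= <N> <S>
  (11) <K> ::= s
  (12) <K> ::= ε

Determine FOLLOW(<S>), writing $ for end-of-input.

{$, s, v}

FIRST(<S>): from <S>::=<G> <K> v we get {s, v}; from <S>::=ε we get {ε}; from <S>::=<K> <S> s we get {s, v}. So FIRST(<S>) = {ε, s, v}.
FIRST(<G>): from <G>::=<S> s we get {s, v}; from <G>::=<K> s <N> we get {s, v}; from <G>::=v <N> we get {v}. So FIRST(<G>) = {s, v}.
FIRST(<N>): from <N>::=<S> we get {ε, s, v}; from <N>::=<K> s we get {s, v}; from <N>::=ε we get {ε}. So FIRST(<N>) = {ε, s, v}.
FIRST(<K>): from <K>::=<N> <S> we get {ε, s, v}; from <K>::=s we get {s}; from <K>::=ε we get {ε}. So FIRST(<K>) = {ε, s, v}.
FOLLOW(<S>) includes $ since <S> is the start symbol.
FOLLOW(<G>): in <S>::=<G> <K> v, <G> is followed by <K> v with FIRST {s, v}. Thus FOLLOW(<G>) = {s, v}.
FOLLOW(<K>): in <S>::=<G> <K> v, <K> is followed by v with FIRST {v}; in <S>::=<K> <S> s, <K> is followed by <S> s with FIRST {s, v}; in <G>::=<K> s <N>, <K> is followed by s <N> with FIRST {s}; in <N>::=<K> s, <K> is followed by s with FIRST {s}. Thus FOLLOW(<K>) = {s, v}.
FOLLOW(<N>): in <G>::=<K> s <N>, the suffix after <N> is empty, so FOLLOW(<N>) ⊇ FOLLOW(<G>) = {s, v}; in <G>::=v <N>, the suffix after <N> is empty, so FOLLOW(<N>) ⊇ FOLLOW(<G>) = {s, v}; in <K>::=<N> <S>, <N> is followed by <S> with FIRST {ε, s, v}; in <K>::=<N> <S>, the suffix after <N> is nullable, so FOLLOW(<N>) ⊇ FOLLOW(<K>) = {s, v}. Thus FOLLOW(<N>) = {s, v}.
FOLLOW(<S>): in <S>::=<K> <S> s, <S> is followed by s with FIRST {s}; in <G>::=<S> s, <S> is followed by s with FIRST {s}; in <N>::=<S>, the suffix after <S> is empty, so FOLLOW(<S>) ⊇ FOLLOW(<N>) = {s, v}; in <K>::=<N> <S>, the suffix after <S> is empty, so FOLLOW(<S>) ⊇ FOLLOW(<K>) = {s, v}. Thus FOLLOW(<S>) = {$, s, v}.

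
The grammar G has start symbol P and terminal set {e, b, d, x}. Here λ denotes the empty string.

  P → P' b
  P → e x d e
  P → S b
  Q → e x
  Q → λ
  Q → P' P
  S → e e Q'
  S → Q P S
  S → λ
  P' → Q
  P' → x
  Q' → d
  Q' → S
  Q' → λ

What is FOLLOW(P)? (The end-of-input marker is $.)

{$, b, e, x}

FIRST(P): from P→P' b we get {b, e, x}; from P→e x d e we get {e}; from P→S b we get {b, e, x}. So FIRST(P) = {b, e, x}.
FIRST(Q): from Q→e x we get {e}; from Q→λ we get {λ}; from Q→P' P we get {b, e, x}. So FIRST(Q) = {λ, b, e, x}.
FIRST(S): from S→e e Q' we get {e}; from S→Q P S we get {b, e, x}; from S→λ we get {λ}. So FIRST(S) = {λ, b, e, x}.
FIRST(P'): from P'→Q we get {λ, b, e, x}; from P'→x we get {x}. So FIRST(P') = {λ, b, e, x}.
FIRST(Q'): from Q'→d we get {d}; from Q'→S we get {λ, b, e, x}; from Q'→λ we get {λ}. So FIRST(Q') = {λ, b, d, e, x}.
FOLLOW(P) includes $ since P is the start symbol.
FOLLOW(P'): in P→P' b, P' is followed by b with FIRST {b}; in Q→P' P, P' is followed by P with FIRST {b, e, x}. Thus FOLLOW(P') = {b, e, x}.
FOLLOW(Q): in S→Q P S, Q is followed by P S with FIRST {b, e, x}; in P'→Q, the suffix after Q is empty, so FOLLOW(Q) ⊇ FOLLOW(P') = {b, e, x}. Thus FOLLOW(Q) = {b, e, x}.
FOLLOW(P): in Q→P' P, the suffix after P is empty, so FOLLOW(P) ⊇ FOLLOW(Q) = {b, e, x}; in S→Q P S, P is followed by S with FIRST {λ, b, e, x}; in S→Q P S, the suffix after P is nullable, so FOLLOW(P) ⊇ FOLLOW(S) = {b}. Thus FOLLOW(P) = {$, b, e, x}.
FOLLOW(S): in P→S b, S is followed by b with FIRST {b}; in S→Q P S, the suffix after S is empty (adds nothing new); in Q'→S, the suffix after S is empty, so FOLLOW(S) ⊇ FOLLOW(Q') = {b}. Thus FOLLOW(S) = {b}.
FOLLOW(Q'): in S→e e Q', the suffix after Q' is empty, so FOLLOW(Q') ⊇ FOLLOW(S) = {b}. Thus FOLLOW(Q') = {b}.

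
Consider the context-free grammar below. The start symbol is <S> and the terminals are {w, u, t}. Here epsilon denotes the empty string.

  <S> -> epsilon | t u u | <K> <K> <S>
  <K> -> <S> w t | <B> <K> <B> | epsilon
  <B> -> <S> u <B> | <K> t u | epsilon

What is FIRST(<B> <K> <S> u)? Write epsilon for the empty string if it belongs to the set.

FIRST(<S>): from <S>->epsilon we get {epsilon}; from <S>->t u u we get {t}; from <S>-><K> <K> <S> we get {epsilon, t, u, w}. So FIRST(<S>) = {epsilon, t, u, w}.
FIRST(<K>): from <K>-><S> w t we get {t, u, w}; from <K>-><B> <K> <B> we get {epsilon, t, u, w}; from <K>->epsilon we get {epsilon}. So FIRST(<K>) = {epsilon, t, u, w}.
FIRST(<B>): from <B>-><S> u <B> we get {t, u, w}; from <B>-><K> t u we get {t, u, w}; from <B>->epsilon we get {epsilon}. So FIRST(<B>) = {epsilon, t, u, w}.
FIRST(<B> <K> <S> u): take FIRST of each symbol in turn, carrying on past any symbol whose FIRST contains epsilon; result {t, u, w}.

{t, u, w}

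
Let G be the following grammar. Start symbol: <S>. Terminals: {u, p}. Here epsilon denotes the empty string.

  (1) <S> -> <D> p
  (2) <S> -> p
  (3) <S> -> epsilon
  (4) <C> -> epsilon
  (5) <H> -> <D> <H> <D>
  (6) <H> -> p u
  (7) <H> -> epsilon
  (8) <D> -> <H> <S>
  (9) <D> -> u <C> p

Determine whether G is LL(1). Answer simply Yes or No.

No

FIRST(<S>) = {epsilon, p, u}
FIRST(<C>) = {epsilon}
FIRST(<H>) = {epsilon, p, u}
FIRST(<D>) = {epsilon, p, u}
FOLLOW(<S>) = {$, p, u}
FOLLOW(<C>) = {p}
FOLLOW(<H>) = {p, u}
FOLLOW(<D>) = {p, u}
Cell M[<D>, u] receives both <D> -> <H> <S> and <D> -> u <C> p — the grammar is not LL(1).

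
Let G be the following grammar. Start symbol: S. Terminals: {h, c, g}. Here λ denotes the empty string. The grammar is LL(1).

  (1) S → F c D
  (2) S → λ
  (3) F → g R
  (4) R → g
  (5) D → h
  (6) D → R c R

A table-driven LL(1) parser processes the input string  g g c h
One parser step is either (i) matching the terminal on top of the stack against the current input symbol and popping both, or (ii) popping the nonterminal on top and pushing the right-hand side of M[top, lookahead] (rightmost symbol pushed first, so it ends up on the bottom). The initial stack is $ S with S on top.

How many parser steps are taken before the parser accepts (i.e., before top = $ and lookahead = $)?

     Stack      Input      Action
  1  $ S        g g c h $  expand S → F c D
  2  $ D c F    g g c h $  expand F → g R
  3  $ D c R g  g g c h $  match g
  4  $ D c R    g c h $    expand R → g
  5  $ D c g    g c h $    match g
  6  $ D c      c h $      match c
  7  $ D        h $        expand D → h
  8  $ h        h $        match h
Accept reached after 8 steps.

8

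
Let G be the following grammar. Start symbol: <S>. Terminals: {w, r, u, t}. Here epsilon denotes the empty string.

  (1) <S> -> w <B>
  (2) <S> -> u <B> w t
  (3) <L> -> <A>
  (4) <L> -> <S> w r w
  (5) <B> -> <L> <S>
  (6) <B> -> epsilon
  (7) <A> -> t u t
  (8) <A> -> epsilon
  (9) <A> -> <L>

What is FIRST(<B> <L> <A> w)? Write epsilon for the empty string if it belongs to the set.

{t, u, w}

FIRST(<S>) = {u, w}
FIRST(<L>) = {epsilon, t, u, w}  (via <A>, <S> w r w)
FIRST(<B>) = {epsilon, t, u, w}  (via <L> <S>)
FIRST(<A>) = {epsilon, t, u, w}  (via <L>)
FIRST(<B> <L> <A> w): take FIRST of each symbol in turn, carrying on past any symbol whose FIRST contains epsilon; result {t, u, w}.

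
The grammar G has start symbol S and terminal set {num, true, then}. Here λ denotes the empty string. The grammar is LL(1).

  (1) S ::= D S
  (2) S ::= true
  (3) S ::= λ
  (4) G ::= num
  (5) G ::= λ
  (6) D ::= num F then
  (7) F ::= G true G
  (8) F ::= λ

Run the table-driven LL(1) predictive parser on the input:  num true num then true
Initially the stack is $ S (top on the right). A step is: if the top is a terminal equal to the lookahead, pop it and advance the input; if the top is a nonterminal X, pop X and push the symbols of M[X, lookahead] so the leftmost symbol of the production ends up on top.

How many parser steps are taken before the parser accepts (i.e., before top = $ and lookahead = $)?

11

      Stack              Input                     Action
   1  $ S                num true num then true $  expand S ::= D S
   2  $ S D              num true num then true $  expand D ::= num F then
   3  $ S then F num     num true num then true $  match num
   4  $ S then F         true num then true $      expand F ::= G true G
   5  $ S then G true G  true num then true $      expand G ::= λ
   6  $ S then G true    true num then true $      match true
   7  $ S then G         num then true $           expand G ::= num
   8  $ S then num       num then true $           match num
   9  $ S then           then true $               match then
  10  $ S                true $                    expand S ::= true
  11  $ true             true $                    match true
Accept reached after 11 steps.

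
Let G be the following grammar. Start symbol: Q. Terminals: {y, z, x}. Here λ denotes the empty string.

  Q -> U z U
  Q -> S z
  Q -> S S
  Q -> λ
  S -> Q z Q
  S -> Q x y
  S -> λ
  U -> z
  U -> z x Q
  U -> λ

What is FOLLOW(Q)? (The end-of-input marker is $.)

{$, x, z}

FIRST(U) = {λ, z}
FIRST(Q) = {λ, x, z}  (via U z U, S z, S S)
FIRST(S) = {λ, x, z}  (via Q z Q, Q x y)
FOLLOW(Q) includes $ since Q is the start symbol.
FOLLOW(Q): in S->Q z Q (occurrence 1), Q is followed by z Q with FIRST {z}; in S->Q z Q (occurrence 2), the suffix after Q is empty, so FOLLOW(Q) ⊇ FOLLOW(S) = {$, x, z}; in S->Q x y, Q is followed by x y with FIRST {x}; in U->z x Q, the suffix after Q is empty, so FOLLOW(Q) ⊇ FOLLOW(U) = {$, x, z}. Thus FOLLOW(Q) = {$, x, z}.
FOLLOW(S): in Q->S z, S is followed by z with FIRST {z}; in Q->S S (occurrence 1), S is followed by S with FIRST {λ, x, z}; in Q->S S (occurrence 1), the suffix after S is nullable, so FOLLOW(S) ⊇ FOLLOW(Q) = {$, x, z}; in Q->S S (occurrence 2), the suffix after S is empty, so FOLLOW(S) ⊇ FOLLOW(Q) = {$, x, z}. Thus FOLLOW(S) = {$, x, z}.
FOLLOW(U): in Q->U z U (occurrence 1), U is followed by z U with FIRST {z}; in Q->U z U (occurrence 2), the suffix after U is empty, so FOLLOW(U) ⊇ FOLLOW(Q) = {$, x, z}. Thus FOLLOW(U) = {$, x, z}.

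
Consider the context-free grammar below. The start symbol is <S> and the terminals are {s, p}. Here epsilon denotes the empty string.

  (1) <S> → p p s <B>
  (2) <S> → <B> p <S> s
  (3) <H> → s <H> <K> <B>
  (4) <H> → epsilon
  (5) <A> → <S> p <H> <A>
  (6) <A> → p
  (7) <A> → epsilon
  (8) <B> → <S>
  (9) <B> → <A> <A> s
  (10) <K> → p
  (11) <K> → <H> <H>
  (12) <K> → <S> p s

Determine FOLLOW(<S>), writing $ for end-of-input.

{$, p, s}

FIRST(<H>) = {epsilon, s}
FIRST(<S>) = {p, s}  (via <B> p <S> s)
FIRST(<A>) = {epsilon, p, s}  (via <S> p <H> <A>)
FIRST(<K>) = {epsilon, p, s}  (via <H> <H>, <S> p s)
FIRST(<B>) = {p, s}  (via <S>, <A> <A> s)
FOLLOW(<S>) includes $ since <S> is the start symbol.
FOLLOW(<A>): in <A>→<S> p <H> <A>, the suffix after <A> is empty (adds nothing new); in <B>→<A> <A> s (occurrence 1), <A> is followed by <A> s with FIRST {p, s}; in <B>→<A> <A> s (occurrence 2), <A> is followed by s with FIRST {s}. Thus FOLLOW(<A>) = {p, s}.
FOLLOW(<K>): in <H>→s <H> <K> <B>, <K> is followed by <B> with FIRST {p, s}. Thus FOLLOW(<K>) = {p, s}.
FOLLOW(<H>): in <H>→s <H> <K> <B>, <H> is followed by <K> <B> with FIRST {p, s}; in <A>→<S> p <H> <A>, <H> is followed by <A> with FIRST {epsilon, p, s}; in <A>→<S> p <H> <A>, the suffix after <H> is nullable, so FOLLOW(<H>) ⊇ FOLLOW(<A>) = {p, s}; in <K>→<H> <H> (occurrence 1), <H> is followed by <H> with FIRST {epsilon, s}; in <K>→<H> <H> (occurrence 1), the suffix after <H> is nullable, so FOLLOW(<H>) ⊇ FOLLOW(<K>) = {p, s}; in <K>→<H> <H> (occurrence 2), the suffix after <H> is empty, so FOLLOW(<H>) ⊇ FOLLOW(<K>) = {p, s}. Thus FOLLOW(<H>) = {p, s}.
FOLLOW(<S>): in <S>→<B> p <S> s, <S> is followed by s with FIRST {s}; in <A>→<S> p <H> <A>, <S> is followed by p <H> <A> with FIRST {p}; in <B>→<S>, the suffix after <S> is empty, so FOLLOW(<S>) ⊇ FOLLOW(<B>) = {$, p, s}; in <K>→<S> p s, <S> is followed by p s with FIRST {p}. Thus FOLLOW(<S>) = {$, p, s}.
FOLLOW(<B>): in <S>→p p s <B>, the suffix after <B> is empty, so FOLLOW(<B>) ⊇ FOLLOW(<S>) = {$, p, s}; in <S>→<B> p <S> s, <B> is followed by p <S> s with FIRST {p}; in <H>→s <H> <K> <B>, the suffix after <B> is empty, so FOLLOW(<B>) ⊇ FOLLOW(<H>) = {p, s}. Thus FOLLOW(<B>) = {$, p, s}.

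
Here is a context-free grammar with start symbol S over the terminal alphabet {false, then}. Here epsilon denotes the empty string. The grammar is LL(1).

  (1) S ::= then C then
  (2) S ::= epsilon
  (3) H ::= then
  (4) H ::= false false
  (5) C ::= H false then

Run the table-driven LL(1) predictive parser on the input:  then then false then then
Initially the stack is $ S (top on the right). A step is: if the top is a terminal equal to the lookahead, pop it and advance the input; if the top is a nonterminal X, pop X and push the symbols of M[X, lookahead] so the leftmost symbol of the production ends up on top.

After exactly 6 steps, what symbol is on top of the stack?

step 1: stack=$ S  input=then then false then then $  — expand S ::= then C then
step 2: stack=$ then C then  input=then then false then then $  — match then
step 3: stack=$ then C  input=then false then then $  — expand C ::= H false then
step 4: stack=$ then then false H  input=then false then then $  — expand H ::= then
step 5: stack=$ then then false then  input=then false then then $  — match then
step 6: stack=$ then then false  input=false then then $  — match false
Stack after step 6: $ then then (top = then).

then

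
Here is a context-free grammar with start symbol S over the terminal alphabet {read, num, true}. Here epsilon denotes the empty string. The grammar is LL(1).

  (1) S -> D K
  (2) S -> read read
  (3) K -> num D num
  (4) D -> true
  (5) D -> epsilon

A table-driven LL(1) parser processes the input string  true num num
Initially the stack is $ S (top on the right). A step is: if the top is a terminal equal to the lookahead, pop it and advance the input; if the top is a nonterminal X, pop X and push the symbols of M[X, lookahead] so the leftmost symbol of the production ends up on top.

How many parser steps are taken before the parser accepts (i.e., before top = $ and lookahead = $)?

     Stack        Input           Action
  1  $ S          true num num $  expand S -> D K
  2  $ K D        true num num $  expand D -> true
  3  $ K true     true num num $  match true
  4  $ K          num num $       expand K -> num D num
  5  $ num D num  num num $       match num
  6  $ num D      num $           expand D -> epsilon
  7  $ num        num $           match num
Accept reached after 7 steps.

7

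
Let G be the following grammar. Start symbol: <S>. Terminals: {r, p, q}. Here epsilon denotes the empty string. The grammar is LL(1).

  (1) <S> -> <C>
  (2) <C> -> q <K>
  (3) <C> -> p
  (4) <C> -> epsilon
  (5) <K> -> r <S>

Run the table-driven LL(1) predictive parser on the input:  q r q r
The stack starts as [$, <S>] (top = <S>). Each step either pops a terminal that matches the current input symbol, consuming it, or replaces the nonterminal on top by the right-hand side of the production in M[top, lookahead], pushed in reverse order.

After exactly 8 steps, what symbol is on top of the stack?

<K>

step 1: stack=$ <S>  input=q r q r $  — expand <S> -> <C>
step 2: stack=$ <C>  input=q r q r $  — expand <C> -> q <K>
step 3: stack=$ <K> q  input=q r q r $  — match q
step 4: stack=$ <K>  input=r q r $  — expand <K> -> r <S>
step 5: stack=$ <S> r  input=r q r $  — match r
step 6: stack=$ <S>  input=q r $  — expand <S> -> <C>
step 7: stack=$ <C>  input=q r $  — expand <C> -> q <K>
step 8: stack=$ <K> q  input=q r $  — match q
Stack after step 8: $ <K> (top = <K>).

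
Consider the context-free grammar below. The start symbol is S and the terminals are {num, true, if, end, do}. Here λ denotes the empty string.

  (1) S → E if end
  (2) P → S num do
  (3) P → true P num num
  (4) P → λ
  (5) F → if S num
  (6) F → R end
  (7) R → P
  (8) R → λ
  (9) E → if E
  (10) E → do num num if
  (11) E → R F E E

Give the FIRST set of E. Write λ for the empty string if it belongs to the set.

FIRST(S): from S→E if end we get {do, end, if, true}. So FIRST(S) = {do, end, if, true}.
FIRST(P): from P→S num do we get {do, end, if, true}; from P→true P num num we get {true}; from P→λ we get {λ}. So FIRST(P) = {λ, do, end, if, true}.
FIRST(R): from R→P we get {λ, do, end, if, true}; from R→λ we get {λ}. So FIRST(R) = {λ, do, end, if, true}.
FIRST(F): from F→if S num we get {if}; from F→R end we get {do, end, if, true}. So FIRST(F) = {do, end, if, true}.
FIRST(E): from E→if E we get {if}; from E→do num num if we get {do}; from E→R F E E we get {do, end, if, true}. So FIRST(E) = {do, end, if, true}.

{do, end, if, true}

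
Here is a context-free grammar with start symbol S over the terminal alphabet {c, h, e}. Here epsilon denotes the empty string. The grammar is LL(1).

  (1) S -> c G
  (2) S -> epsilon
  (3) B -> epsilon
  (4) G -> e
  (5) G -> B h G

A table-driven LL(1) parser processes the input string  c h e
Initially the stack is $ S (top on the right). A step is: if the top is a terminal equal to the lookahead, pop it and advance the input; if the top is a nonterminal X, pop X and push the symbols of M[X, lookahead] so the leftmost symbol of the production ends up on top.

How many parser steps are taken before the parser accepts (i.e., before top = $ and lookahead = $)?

step 1: stack=$ S  input=c h e $  — expand S -> c G
step 2: stack=$ G c  input=c h e $  — match c
step 3: stack=$ G  input=h e $  — expand G -> B h G
step 4: stack=$ G h B  input=h e $  — expand B -> epsilon
step 5: stack=$ G h  input=h e $  — match h
step 6: stack=$ G  input=e $  — expand G -> e
step 7: stack=$ e  input=e $  — match e
Accept reached after 7 steps.

7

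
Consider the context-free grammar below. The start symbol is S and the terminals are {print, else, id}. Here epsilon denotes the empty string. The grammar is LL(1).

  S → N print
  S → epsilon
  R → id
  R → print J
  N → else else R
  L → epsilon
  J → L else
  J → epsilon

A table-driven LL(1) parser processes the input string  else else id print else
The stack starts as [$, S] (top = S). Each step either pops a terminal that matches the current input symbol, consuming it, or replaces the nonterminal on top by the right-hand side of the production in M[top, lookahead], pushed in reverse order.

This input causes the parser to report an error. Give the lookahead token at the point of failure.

step 1: stack=$ S  input=else else id print else $  — expand S → N print
step 2: stack=$ print N  input=else else id print else $  — expand N → else else R
step 3: stack=$ print R else else  input=else else id print else $  — match else
step 4: stack=$ print R else  input=else id print else $  — match else
step 5: stack=$ print R  input=id print else $  — expand R → id
step 6: stack=$ print id  input=id print else $  — match id
step 7: stack=$ print  input=print else $  — match print
step 8: stack=$  input=else $  — error: stack empty but input remains

else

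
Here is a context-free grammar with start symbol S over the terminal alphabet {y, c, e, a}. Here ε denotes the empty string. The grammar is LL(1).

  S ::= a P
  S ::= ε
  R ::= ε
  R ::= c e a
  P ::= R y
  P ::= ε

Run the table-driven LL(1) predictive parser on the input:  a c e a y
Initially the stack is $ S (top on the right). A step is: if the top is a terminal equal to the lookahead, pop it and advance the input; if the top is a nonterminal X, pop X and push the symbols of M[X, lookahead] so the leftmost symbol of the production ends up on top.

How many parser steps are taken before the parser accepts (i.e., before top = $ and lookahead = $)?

8

     Stack      Input        Action
  1  $ S        a c e a y $  expand S ::= a P
  2  $ P a      a c e a y $  match a
  3  $ P        c e a y $    expand P ::= R y
  4  $ y R      c e a y $    expand R ::= c e a
  5  $ y a e c  c e a y $    match c
  6  $ y a e    e a y $      match e
  7  $ y a      a y $        match a
  8  $ y        y $          match y
Accept reached after 8 steps.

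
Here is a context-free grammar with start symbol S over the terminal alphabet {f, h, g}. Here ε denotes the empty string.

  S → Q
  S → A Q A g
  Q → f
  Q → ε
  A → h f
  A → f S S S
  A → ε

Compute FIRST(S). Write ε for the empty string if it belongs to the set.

FIRST(Q): from Q→f we get {f}; from Q→ε we get {ε}. So FIRST(Q) = {ε, f}.
FIRST(A): from A→h f we get {h}; from A→f S S S we get {f}; from A→ε we get {ε}. So FIRST(A) = {ε, f, h}.
FIRST(S): from S→Q we get {ε, f}; from S→A Q A g we get {f, g, h}. So FIRST(S) = {ε, f, g, h}.

{ε, f, g, h}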